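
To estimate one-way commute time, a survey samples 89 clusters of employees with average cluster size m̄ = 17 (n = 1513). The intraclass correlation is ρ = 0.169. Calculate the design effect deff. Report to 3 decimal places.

3.704

deff = 1 + (17 − 1)·0.169 = 1 + 2.704 = 3.704.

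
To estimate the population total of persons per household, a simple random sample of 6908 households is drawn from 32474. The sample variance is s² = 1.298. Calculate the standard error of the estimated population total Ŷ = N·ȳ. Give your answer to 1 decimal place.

395.0

Var(Ŷ) = N²·Var(ȳ) = N²·(1 − n/N)·s²/n.
f = 6908/32474 = 0.21272403; Var(ȳ) = 0.78727597·1.298/6908 = 1.4792765 × 10^-4.
Var(Ŷ) = 32474² · (1.4792765 × 10^-4) = 155998.68.
SE(Ŷ) = √(155998.68) = 395.0.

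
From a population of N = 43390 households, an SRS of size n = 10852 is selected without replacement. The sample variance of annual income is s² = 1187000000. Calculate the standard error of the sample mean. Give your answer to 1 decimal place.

Under SRS without replacement, Var(ȳ) = (1 − f)·s²/n with f = n/N = 10852/43390 = 0.25010371.
Var(ȳ) = (1 − 0.25010371)·1187000000/10852 = 0.74989629·109380.76 = 82024.226.
SE(ȳ) = √(82024.226) = 286.4.

286.4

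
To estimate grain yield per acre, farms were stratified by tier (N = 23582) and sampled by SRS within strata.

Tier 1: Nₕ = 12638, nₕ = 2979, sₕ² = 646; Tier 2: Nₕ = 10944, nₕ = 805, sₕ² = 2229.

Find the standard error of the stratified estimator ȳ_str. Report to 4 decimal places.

0.7747

Var(ȳ_str) = Σₕ Wₕ²(1 − fₕ)sₕ²/nₕ with Wₕ = Nₕ/N, N = 23582.
Tier 1: Wₕ = 0.53591723; term = 0.53591723²·(1 − 0.23571768)·646/2979 = 0.047600472.
Tier 2: Wₕ = 0.46408277; term = 0.46408277²·(1 − 0.07355629)·2229/805 = 0.55248962.
Sum = 0.60009009.
SE = √(0.60009009) = 0.7747.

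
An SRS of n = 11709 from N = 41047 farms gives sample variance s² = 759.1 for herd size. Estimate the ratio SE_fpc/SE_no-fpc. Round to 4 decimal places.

f = n/N = 11709/41047 = 0.28525836.
SE_no-fpc = √(s²/n) = 0.25461829; SE_fpc = √((1−f)s²/n) = 0.2152604.
Ratio = √(1−f) = 0.84542394.

0.8454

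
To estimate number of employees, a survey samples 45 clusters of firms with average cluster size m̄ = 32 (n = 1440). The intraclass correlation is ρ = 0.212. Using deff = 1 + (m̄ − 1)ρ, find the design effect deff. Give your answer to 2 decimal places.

7.57

deff = 1 + (32 − 1)·0.212 = 1 + 6.572 = 7.572.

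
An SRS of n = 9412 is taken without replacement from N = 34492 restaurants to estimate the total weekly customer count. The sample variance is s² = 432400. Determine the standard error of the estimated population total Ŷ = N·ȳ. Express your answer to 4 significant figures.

Var(Ŷ) = N²·Var(ȳ) = N²·(1 − n/N)·s²/n.
f = 9412/34492 = 0.27287487; Var(ȳ) = 0.72712513·432400/9412 = 33.405111.
Var(Ŷ) = 34492² · 33.405111 = 3.9741996 × 10^10.
SE(Ŷ) = √(3.9741996 × 10^10) = 199400.

199400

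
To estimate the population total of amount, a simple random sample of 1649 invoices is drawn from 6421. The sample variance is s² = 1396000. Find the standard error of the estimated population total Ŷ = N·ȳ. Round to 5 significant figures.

Var(Ŷ) = N²·Var(ȳ) = N²·(1 − n/N)·s²/n.
f = 1649/6421 = 0.25681358; Var(ȳ) = 0.74318642·1396000/1649 = 629.16206.
Var(Ŷ) = 6421² · 629.16206 = 2.5939874 × 10^10.
SE(Ŷ) = √(2.5939874 × 10^10) = 161060.

161060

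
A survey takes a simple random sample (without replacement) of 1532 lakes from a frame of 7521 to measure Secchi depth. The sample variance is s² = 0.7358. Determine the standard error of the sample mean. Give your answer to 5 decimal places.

Under SRS without replacement, Var(ȳ) = (1 − f)·s²/n with f = n/N = 1532/7521 = 0.20369632.
Var(ȳ) = (1 − 0.20369632)·0.7358/1532 = 0.79630368·4.8028721 × 10^-4 = 3.8245447 × 10^-4.
SE(ȳ) = √(3.8245447 × 10^-4) = 0.01956.

0.01956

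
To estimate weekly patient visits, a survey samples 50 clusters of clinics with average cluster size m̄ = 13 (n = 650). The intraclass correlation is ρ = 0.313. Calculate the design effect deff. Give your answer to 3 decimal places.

deff = 1 + (13 − 1)·0.313 = 1 + 3.756 = 4.756.

4.756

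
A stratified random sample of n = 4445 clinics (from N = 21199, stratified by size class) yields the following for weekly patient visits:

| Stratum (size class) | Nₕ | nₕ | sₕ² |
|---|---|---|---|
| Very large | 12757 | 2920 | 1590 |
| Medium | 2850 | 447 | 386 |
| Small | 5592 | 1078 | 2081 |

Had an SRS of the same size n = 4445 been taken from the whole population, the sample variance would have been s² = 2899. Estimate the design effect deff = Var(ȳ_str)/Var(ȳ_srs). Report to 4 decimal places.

0.5309

Var(ȳ_str) = Σ Wₕ²(1−fₕ)sₕ²/nₕ with Wₕ = Nₕ/21199:
  Very large: (12757/21199)²·(1−2920/12757)·1590/2920 = 0.15205291
  Medium: (2850/21199)²·(1−447/2850)·386/447 = 0.013159751
  Small: (5592/21199)²·(1−1078/5592)·2081/1078 = 0.10843046
  → Var(ȳ_str) = 0.27364312.
Var(ȳ_srs) = (1 − 4445/21199)·2899/4445 = 0.51544174.
deff = 0.27364312 / 0.51544174 = 0.5309.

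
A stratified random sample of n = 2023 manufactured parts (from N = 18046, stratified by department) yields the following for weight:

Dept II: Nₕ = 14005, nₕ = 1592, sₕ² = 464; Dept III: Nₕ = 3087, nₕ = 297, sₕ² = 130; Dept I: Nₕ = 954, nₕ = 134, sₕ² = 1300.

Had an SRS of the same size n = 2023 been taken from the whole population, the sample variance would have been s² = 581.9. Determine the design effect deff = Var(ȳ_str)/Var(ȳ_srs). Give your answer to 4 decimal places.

Var(ȳ_str) = Σ Wₕ²(1−fₕ)sₕ²/nₕ with Wₕ = Nₕ/18046:
  Dept II: (14005/18046)²·(1−1592/14005)·464/1592 = 0.15558685
  Dept III: (3087/18046)²·(1−297/3087)·130/297 = 0.011576195
  Dept I: (954/18046)²·(1−134/954)·1300/134 = 0.023304451
  → Var(ȳ_str) = 0.1904675.
Var(ȳ_srs) = (1 − 2023/18046)·581.9/2023 = 0.25539674.
deff = 0.1904675 / 0.25539674 = 0.7458.

0.7458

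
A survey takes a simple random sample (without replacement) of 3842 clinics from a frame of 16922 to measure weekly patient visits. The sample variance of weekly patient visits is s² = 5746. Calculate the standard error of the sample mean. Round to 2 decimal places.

1.08

Under SRS without replacement, Var(ȳ) = (1 − f)·s²/n with f = n/N = 3842/16922 = 0.22704172.
Var(ȳ) = (1 − 0.22704172)·5746/3842 = 0.77295828·1.4955752 = 1.1560172.
SE(ȳ) = √(1.1560172) = 1.08.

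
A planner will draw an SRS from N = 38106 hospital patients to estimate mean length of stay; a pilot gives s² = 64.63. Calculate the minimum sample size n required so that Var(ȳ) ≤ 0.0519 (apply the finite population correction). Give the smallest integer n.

1206

Without fpc, n₀ = s²/D = 64.63/0.0519 = 1245.2794.
With fpc, (1 − n/N)·s²/n ≤ D requires n ≥ n₀/(1 + n₀/N) = 1245.2794/(1 + 1245.2794/38106) = 1205.8723.
Rounding up, n = 1206.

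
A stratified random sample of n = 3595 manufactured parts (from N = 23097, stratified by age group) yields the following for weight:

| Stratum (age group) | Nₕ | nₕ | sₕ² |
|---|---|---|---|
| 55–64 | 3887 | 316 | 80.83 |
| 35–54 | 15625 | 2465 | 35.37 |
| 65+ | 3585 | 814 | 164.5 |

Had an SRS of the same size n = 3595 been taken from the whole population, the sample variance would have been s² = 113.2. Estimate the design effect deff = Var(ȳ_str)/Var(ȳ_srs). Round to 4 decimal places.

0.5999

Var(ȳ_str) = Σ Wₕ²(1−fₕ)sₕ²/nₕ with Wₕ = Nₕ/23097:
  55–64: (3887/23097)²·(1−316/3887)·80.83/316 = 0.0066554701
  35–54: (15625/23097)²·(1−2465/15625)·35.37/2465 = 0.0055307357
  65+: (3585/23097)²·(1−814/3585)·164.5/814 = 0.003763189
  → Var(ȳ_str) = 0.015949395.
Var(ȳ_srs) = (1 − 3595/23097)·113.2/3595 = 0.026587109.
deff = 0.015949395 / 0.026587109 = 0.5999.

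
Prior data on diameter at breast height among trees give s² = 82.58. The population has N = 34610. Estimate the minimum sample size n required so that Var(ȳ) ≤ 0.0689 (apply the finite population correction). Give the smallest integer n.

Without fpc, n₀ = s²/D = 82.58/0.0689 = 1198.5486.
With fpc, (1 − n/N)·s²/n ≤ D requires n ≥ n₀/(1 + n₀/N) = 1198.5486/(1 + 1198.5486/34610) = 1158.4320.
Rounding up, n = 1159.

1159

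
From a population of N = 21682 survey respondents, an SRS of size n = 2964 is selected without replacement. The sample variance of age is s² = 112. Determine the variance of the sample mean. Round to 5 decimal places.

0.03262

Under SRS without replacement, Var(ȳ) = (1 − f)·s²/n with f = n/N = 2964/21682 = 0.13670326.
Var(ȳ) = (1 − 0.13670326)·112/2964 = 0.86329674·0.037786775 = 0.032621199.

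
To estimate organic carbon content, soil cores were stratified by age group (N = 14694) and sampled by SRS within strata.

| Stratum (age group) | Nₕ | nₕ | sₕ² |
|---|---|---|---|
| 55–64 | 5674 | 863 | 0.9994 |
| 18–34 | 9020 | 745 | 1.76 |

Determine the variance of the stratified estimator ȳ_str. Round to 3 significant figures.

Var(ȳ_str) = Σₕ Wₕ²(1 − fₕ)sₕ²/nₕ with Wₕ = Nₕ/N, N = 14694.
55–64: Wₕ = 0.38614400; term = 0.38614400²·(1 − 0.15209729)·0.9994/863 = 1.4641082 × 10^-4.
18–34: Wₕ = 0.61385600; term = 0.61385600²·(1 − 0.08259424)·1.76/745 = 8.1667801 × 10^-4.
Sum = 9.6308883 × 10^-4.

9.63 × 10^-4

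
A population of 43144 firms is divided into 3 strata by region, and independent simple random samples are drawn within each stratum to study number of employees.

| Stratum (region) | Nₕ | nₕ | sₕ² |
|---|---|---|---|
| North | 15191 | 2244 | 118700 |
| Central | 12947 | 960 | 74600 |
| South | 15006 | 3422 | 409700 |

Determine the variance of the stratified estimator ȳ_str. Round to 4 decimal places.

23.2488

Var(ȳ_str) = Σₕ Wₕ²(1 − fₕ)sₕ²/nₕ with Wₕ = Nₕ/N, N = 43144.
North: Wₕ = 0.35209994; term = 0.35209994²·(1 − 0.14771904)·118700/2244 = 5.5891088.
Central: Wₕ = 0.30008808; term = 0.30008808²·(1 − 0.07414845)·74600/960 = 6.4789769.
South: Wₕ = 0.34781198; term = 0.34781198²·(1 − 0.22804212)·409700/3422 = 11.180691.
Sum = 23.248777.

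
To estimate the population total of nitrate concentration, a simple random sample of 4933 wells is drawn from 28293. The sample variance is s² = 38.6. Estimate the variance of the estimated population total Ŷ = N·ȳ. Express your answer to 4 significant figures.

Var(Ŷ) = N²·Var(ȳ) = N²·(1 − n/N)·s²/n.
f = 4933/28293 = 0.17435408; Var(ȳ) = 0.82564592·38.6/4933 = 0.006460558.
Var(Ŷ) = 28293² · 0.006460558 = 5.1716369 × 10^6.

5.172 × 10^6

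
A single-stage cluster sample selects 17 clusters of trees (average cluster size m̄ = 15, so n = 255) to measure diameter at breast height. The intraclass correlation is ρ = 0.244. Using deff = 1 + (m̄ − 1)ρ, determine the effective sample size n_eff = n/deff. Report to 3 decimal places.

57.745

deff = 1 + (15 − 1)·0.244 = 1 + 3.416 = 4.416.
n_eff = 255 / 4.416 = 57.745.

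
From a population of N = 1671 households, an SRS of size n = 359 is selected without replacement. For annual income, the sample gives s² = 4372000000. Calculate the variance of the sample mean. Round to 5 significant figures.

9.5619 × 10^6

Under SRS without replacement, Var(ȳ) = (1 − f)·s²/n with f = n/N = 359/1671 = 0.21484141.
Var(ȳ) = (1 − 0.21484141)·4372000000/359 = 0.78515859·1.2178273 × 10^7 = 9.5618756 × 10^6.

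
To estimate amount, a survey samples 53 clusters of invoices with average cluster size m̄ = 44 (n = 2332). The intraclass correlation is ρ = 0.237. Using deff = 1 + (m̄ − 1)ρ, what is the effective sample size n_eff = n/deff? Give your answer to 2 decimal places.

208.38

deff = 1 + (44 − 1)·0.237 = 1 + 10.191 = 11.191.
n_eff = 2332 / 11.191 = 208.38.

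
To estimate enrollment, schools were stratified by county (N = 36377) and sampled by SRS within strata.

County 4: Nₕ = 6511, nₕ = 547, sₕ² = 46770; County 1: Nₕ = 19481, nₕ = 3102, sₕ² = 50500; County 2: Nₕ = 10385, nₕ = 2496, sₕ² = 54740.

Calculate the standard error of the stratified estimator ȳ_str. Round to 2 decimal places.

2.79

Var(ȳ_str) = Σₕ Wₕ²(1 − fₕ)sₕ²/nₕ with Wₕ = Nₕ/N, N = 36377.
County 4: Wₕ = 0.17898672; term = 0.17898672²·(1 − 0.08401167)·46770/547 = 2.5090633.
County 1: Wₕ = 0.53553069; term = 0.53553069²·(1 − 0.15923207)·50500/3102 = 3.9254952.
County 2: Wₕ = 0.28548259; term = 0.28548259²·(1 − 0.24034665)·54740/2496 = 1.3577972.
Sum = 7.7923557.
SE = √(7.7923557) = 2.79.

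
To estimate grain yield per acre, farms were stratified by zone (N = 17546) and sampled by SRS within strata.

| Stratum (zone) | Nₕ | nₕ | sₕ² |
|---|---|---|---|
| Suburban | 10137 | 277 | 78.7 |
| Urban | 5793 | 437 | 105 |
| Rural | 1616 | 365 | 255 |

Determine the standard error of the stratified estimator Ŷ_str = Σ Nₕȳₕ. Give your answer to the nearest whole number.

6105

Var(Ŷ_str) = Σₕ Nₕ²(1 − fₕ)sₕ²/nₕ.
Suburban: 10137²·(1 − 277/10137)·78.7/277 = 2.839758 × 10^7.
Urban: 5793²·(1 − 437/5793)·105/437 = 7.455074 × 10^6.
Rural: 1616²·(1 − 365/1616)·255/365 = 1.4123619 × 10^6.
Sum = 3.7265016 × 10^7.
SE = √(3.7265016 × 10^7) = 6105.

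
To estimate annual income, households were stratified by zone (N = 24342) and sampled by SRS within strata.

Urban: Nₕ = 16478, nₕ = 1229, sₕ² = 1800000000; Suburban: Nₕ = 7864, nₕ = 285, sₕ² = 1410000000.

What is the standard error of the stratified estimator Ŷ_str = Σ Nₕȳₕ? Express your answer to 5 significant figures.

Var(Ŷ_str) = Σₕ Nₕ²(1 − fₕ)sₕ²/nₕ.
Urban: 16478²·(1 − 1229/16478)·1800000000/1229 = 3.6801582 × 10^14.
Suburban: 7864²·(1 − 285/7864)·1410000000/285 = 2.9486937 × 10^14.
Sum = 6.6288519 × 10^14.
SE = √(6.6288519 × 10^14) = 2.5747 × 10^7.

2.5747 × 10^7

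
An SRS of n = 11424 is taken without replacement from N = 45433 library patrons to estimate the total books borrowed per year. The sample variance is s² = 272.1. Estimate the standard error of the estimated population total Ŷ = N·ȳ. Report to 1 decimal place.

Var(Ŷ) = N²·Var(ȳ) = N²·(1 − n/N)·s²/n.
f = 11424/45433 = 0.25144719; Var(ȳ) = 0.74855281·272.1/11424 = 0.017829239.
Var(Ŷ) = 45433² · 0.017829239 = 3.6802357 × 10^7.
SE(Ŷ) = √(3.6802357 × 10^7) = 6066.5.

6066.5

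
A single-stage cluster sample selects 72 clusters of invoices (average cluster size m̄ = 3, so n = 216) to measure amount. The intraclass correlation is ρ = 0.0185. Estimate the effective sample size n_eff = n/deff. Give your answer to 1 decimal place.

208.3

deff = 1 + (3 − 1)·0.0185 = 1 + 0.037 = 1.037.
n_eff = 216 / 1.037 = 208.3.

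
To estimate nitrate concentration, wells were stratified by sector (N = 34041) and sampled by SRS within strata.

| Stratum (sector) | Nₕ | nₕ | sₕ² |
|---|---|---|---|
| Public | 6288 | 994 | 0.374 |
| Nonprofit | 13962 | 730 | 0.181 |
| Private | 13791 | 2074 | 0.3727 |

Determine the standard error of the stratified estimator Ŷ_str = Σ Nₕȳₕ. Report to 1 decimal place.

Var(Ŷ_str) = Σₕ Nₕ²(1 − fₕ)sₕ²/nₕ.
Public: 6288²·(1 − 994/6288)·0.374/994 = 12525.114.
Nonprofit: 13962²·(1 − 730/13962)·0.181/730 = 45806.683.
Private: 13791²·(1 − 2074/13791)·0.3727/2074 = 29037.741.
Sum = 87369.538.
SE = √(87369.538) = 295.6.

295.6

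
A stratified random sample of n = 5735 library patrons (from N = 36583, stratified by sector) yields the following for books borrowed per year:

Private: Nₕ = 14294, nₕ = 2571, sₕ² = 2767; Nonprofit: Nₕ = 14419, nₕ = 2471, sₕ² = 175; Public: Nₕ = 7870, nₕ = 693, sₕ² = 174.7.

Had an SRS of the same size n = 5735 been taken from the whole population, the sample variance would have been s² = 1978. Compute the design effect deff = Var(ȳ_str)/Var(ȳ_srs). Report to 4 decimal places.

Var(ȳ_str) = Σ Wₕ²(1−fₕ)sₕ²/nₕ with Wₕ = Nₕ/36583:
  Private: (14294/36583)²·(1−2571/14294)·2767/2571 = 0.13475379
  Nonprofit: (14419/36583)²·(1−2471/14419)·175/2471 = 0.0091166866
  Public: (7870/36583)²·(1−693/7870)·174.7/693 = 0.010639439
  → Var(ȳ_str) = 0.15450992.
Var(ȳ_srs) = (1 − 5735/36583)·1978/5735 = 0.29083091.
deff = 0.15450992 / 0.29083091 = 0.5313.

0.5313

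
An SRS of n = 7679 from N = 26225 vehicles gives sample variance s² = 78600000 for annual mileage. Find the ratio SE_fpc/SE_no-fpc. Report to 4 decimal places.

f = n/N = 7679/26225 = 0.29281220.
SE_no-fpc = √(s²/n) = 101.17167; SE_fpc = √((1−f)s²/n) = 85.079772.
Ratio = √(1−f) = 0.84094459.

0.8409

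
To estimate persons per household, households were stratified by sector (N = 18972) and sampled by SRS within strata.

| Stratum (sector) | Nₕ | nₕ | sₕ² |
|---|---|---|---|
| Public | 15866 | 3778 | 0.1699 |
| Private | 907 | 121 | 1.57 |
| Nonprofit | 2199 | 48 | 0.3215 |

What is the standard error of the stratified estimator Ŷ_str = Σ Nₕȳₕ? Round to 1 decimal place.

222.6

Var(Ŷ_str) = Σₕ Nₕ²(1 − fₕ)sₕ²/nₕ.
Public: 15866²·(1 − 3778/15866)·0.1699/3778 = 8624.8853.
Private: 907²·(1 − 121/907)·1.57/121 = 9250.0507.
Nonprofit: 2199²·(1 − 48/2199)·0.3215/48 = 31681.474.
Sum = 49556.41.
SE = √(49556.41) = 222.6.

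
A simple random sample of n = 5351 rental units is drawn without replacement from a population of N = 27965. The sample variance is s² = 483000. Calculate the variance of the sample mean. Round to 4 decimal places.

Under SRS without replacement, Var(ȳ) = (1 − f)·s²/n with f = n/N = 5351/27965 = 0.19134633.
Var(ȳ) = (1 − 0.19134633)·483000/5351 = 0.80865367·90.263502 = 72.991913.

72.9919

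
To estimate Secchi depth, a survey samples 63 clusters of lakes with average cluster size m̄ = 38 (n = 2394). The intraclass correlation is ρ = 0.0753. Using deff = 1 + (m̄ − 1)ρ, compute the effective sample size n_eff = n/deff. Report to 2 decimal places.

deff = 1 + (38 − 1)·0.0753 = 1 + 2.7861 = 3.7861.
n_eff = 2394 / 3.7861 = 632.31.

632.31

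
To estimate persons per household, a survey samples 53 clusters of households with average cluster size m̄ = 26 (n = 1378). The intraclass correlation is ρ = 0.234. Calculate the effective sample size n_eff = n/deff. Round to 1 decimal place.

201.2

deff = 1 + (26 − 1)·0.234 = 1 + 5.85 = 6.85.
n_eff = 1378 / 6.85 = 201.2.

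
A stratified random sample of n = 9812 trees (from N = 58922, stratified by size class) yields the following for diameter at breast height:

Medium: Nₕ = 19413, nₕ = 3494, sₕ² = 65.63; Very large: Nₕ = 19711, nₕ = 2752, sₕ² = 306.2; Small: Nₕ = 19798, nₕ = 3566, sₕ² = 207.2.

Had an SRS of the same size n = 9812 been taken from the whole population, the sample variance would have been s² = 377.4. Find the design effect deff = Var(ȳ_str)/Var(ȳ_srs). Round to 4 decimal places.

0.5541

Var(ȳ_str) = Σ Wₕ²(1−fₕ)sₕ²/nₕ with Wₕ = Nₕ/58922:
  Medium: (19413/58922)²·(1−3494/19413)·65.63/3494 = 0.0016719873
  Very large: (19711/58922)²·(1−2752/19711)·306.2/2752 = 0.01071299
  Small: (19798/58922)²·(1−3566/19798)·207.2/3566 = 0.0053783221
  → Var(ȳ_str) = 0.017763299.
Var(ȳ_srs) = (1 − 9812/58922)·377.4/9812 = 0.032058029.
deff = 0.017763299 / 0.032058029 = 0.5541.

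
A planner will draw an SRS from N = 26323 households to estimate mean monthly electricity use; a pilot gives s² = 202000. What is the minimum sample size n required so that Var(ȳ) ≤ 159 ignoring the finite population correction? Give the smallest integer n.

Without fpc, n₀ = s²/D = 202000/159 = 1270.4403.
Rounding up, n = 1271.

1271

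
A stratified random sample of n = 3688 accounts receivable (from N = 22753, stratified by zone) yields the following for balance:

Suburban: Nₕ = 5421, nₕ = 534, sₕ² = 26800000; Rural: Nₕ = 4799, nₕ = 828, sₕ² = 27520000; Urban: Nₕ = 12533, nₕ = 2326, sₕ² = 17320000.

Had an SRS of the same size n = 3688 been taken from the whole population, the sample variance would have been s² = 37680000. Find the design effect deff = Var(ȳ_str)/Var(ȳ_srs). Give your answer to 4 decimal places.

Var(ȳ_str) = Σ Wₕ²(1−fₕ)sₕ²/nₕ with Wₕ = Nₕ/22753:
  Suburban: (5421/22753)²·(1−534/5421)·26800000/534 = 2568.2539
  Rural: (4799/22753)²·(1−828/4799)·27520000/828 = 1223.4646
  Urban: (12533/22753)²·(1−2326/12533)·17320000/2326 = 1839.9838
  → Var(ȳ_str) = 5631.7023.
Var(ȳ_srs) = (1 − 3688/22753)·37680000/3688 = 8560.8744.
deff = 5631.7023 / 8560.8744 = 0.6578.

0.6578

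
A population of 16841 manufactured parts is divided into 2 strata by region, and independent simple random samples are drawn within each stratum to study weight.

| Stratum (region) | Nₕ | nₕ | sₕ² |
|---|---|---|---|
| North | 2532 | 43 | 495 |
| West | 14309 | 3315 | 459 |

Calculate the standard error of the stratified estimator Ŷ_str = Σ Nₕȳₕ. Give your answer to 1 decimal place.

9712.4

Var(Ŷ_str) = Σₕ Nₕ²(1 − fₕ)sₕ²/nₕ.
North: 2532²·(1 − 43/2532)·495/43 = 7.2547983 × 10^7.
West: 14309²·(1 − 3315/14309)·459/3315 = 2.178182 × 10^7.
Sum = 9.4329803 × 10^7.
SE = √(9.4329803 × 10^7) = 9712.4.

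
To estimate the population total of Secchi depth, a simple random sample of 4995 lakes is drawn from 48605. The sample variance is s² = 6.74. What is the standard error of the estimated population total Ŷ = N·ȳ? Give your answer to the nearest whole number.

1691

Var(Ŷ) = N²·Var(ȳ) = N²·(1 − n/N)·s²/n.
f = 4995/48605 = 0.10276721; Var(ȳ) = 0.89723279·6.74/4995 = 0.0012106805.
Var(Ŷ) = 48605² · 0.0012106805 = 2.8601673 × 10^6.
SE(Ŷ) = √(2.8601673 × 10^6) = 1691.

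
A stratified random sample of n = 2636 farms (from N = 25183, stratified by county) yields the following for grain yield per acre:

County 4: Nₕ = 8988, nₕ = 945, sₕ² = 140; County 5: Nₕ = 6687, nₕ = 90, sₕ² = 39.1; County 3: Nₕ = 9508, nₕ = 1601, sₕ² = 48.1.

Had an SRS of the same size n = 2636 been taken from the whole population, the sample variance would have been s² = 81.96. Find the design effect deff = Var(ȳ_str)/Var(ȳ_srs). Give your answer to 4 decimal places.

1.8201

Var(ȳ_str) = Σ Wₕ²(1−fₕ)sₕ²/nₕ with Wₕ = Nₕ/25183:
  County 4: (8988/25183)²·(1−945/8988)·140/945 = 0.016887386
  County 5: (6687/25183)²·(1−90/6687)·39.1/90 = 0.030220185
  County 3: (9508/25183)²·(1−1601/9508)·48.1/1601 = 0.0035615556
  → Var(ȳ_str) = 0.050669127.
Var(ȳ_srs) = (1 − 2636/25183)·81.96/2636 = 0.027837988.
deff = 0.050669127 / 0.027837988 = 1.8201.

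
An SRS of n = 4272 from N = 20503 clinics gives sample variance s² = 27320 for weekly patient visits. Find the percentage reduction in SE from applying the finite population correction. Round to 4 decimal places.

11.0258

f = n/N = 4272/20503 = 0.20835975.
SE_no-fpc = √(s²/n) = 2.5288596; SE_fpc = √((1−f)s²/n) = 2.2500318.
Ratio = √(1−f) = 0.88974167. Reduction = 100·(1 − 0.88974167) = 11.0258%.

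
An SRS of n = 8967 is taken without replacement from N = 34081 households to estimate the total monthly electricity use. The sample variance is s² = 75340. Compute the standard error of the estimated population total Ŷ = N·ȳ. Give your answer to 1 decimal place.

84801.5

Var(Ŷ) = N²·Var(ȳ) = N²·(1 − n/N)·s²/n.
f = 8967/34081 = 0.26310848; Var(ȳ) = 0.73689152·75340/8967 = 6.1913023.
Var(Ŷ) = 34081² · 6.1913023 = 7.1912878 × 10^9.
SE(Ŷ) = √(7.1912878 × 10^9) = 84801.5.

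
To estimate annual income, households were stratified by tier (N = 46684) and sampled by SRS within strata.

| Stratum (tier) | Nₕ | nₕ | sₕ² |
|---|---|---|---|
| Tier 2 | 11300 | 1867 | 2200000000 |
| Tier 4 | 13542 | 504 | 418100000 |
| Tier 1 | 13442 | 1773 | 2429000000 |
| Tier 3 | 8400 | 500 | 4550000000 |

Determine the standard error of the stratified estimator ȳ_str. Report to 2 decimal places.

Var(ȳ_str) = Σₕ Wₕ²(1 − fₕ)sₕ²/nₕ with Wₕ = Nₕ/N, N = 46684.
Tier 2: Wₕ = 0.24205295; term = 0.24205295²·(1 − 0.16522124)·2200000000/1867 = 57632.906.
Tier 4: Wₕ = 0.29007797; term = 0.29007797²·(1 − 0.03721755)·418100000/504 = 67205.884.
Tier 1: Wₕ = 0.28793591; term = 0.28793591²·(1 − 0.13190001)·2429000000/1773 = 98600.743.
Tier 3: Wₕ = 0.17993317; term = 0.17993317²·(1 − 0.05952381)·4550000000/500 = 277084.13.
Sum = 500523.66.
SE = √(500523.66) = 707.48.

707.48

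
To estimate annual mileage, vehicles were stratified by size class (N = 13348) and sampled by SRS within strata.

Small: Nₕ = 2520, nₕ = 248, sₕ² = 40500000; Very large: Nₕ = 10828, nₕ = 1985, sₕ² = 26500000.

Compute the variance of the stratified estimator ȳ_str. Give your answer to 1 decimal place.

Var(ȳ_str) = Σₕ Wₕ²(1 − fₕ)sₕ²/nₕ with Wₕ = Nₕ/N, N = 13348.
Small: Wₕ = 0.18879233; term = 0.18879233²·(1 − 0.09841270)·40500000/248 = 5247.8307.
Very large: Wₕ = 0.81120767; term = 0.81120767²·(1 − 0.18332102)·26500000/1985 = 7174.652.
Sum = 12422.483.

12422.5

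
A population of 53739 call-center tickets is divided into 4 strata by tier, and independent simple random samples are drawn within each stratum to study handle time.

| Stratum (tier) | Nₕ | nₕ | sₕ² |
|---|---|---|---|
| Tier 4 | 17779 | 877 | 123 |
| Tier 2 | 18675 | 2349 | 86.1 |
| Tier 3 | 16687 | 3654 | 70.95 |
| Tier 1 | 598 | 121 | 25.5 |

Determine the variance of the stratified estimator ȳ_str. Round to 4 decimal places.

0.0199

Var(ȳ_str) = Σₕ Wₕ²(1 − fₕ)sₕ²/nₕ with Wₕ = Nₕ/N, N = 53739.
Tier 4: Wₕ = 0.33083980; term = 0.33083980²·(1 − 0.04932786)·123/877 = 0.014593914.
Tier 2: Wₕ = 0.34751298; term = 0.34751298²·(1 − 0.12578313)·86.1/2349 = 0.0038697363.
Tier 3: Wₕ = 0.31051936; term = 0.31051936²·(1 − 0.21897285)·70.95/3654 = 0.0014622693.
Tier 1: Wₕ = 0.01112786; term = 0.01112786²·(1 − 0.20234114)·25.5/121 = 2.0815901 × 10^-5.
Sum = 0.019946736.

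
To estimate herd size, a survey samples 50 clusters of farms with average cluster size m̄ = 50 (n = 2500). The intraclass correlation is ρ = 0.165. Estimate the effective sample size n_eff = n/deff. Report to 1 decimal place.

275.2

deff = 1 + (50 − 1)·0.165 = 1 + 8.085 = 9.085.
n_eff = 2500 / 9.085 = 275.2.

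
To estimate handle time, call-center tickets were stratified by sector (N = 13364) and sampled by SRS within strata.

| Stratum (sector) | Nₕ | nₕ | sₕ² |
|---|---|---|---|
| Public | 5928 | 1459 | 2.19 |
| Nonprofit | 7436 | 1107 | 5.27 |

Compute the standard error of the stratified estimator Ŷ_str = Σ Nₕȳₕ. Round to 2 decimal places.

513.63

Var(Ŷ_str) = Σₕ Nₕ²(1 − fₕ)sₕ²/nₕ.
Public: 5928²·(1 − 1459/5928)·2.19/1459 = 39765.585.
Nonprofit: 7436²·(1 − 1107/7436)·5.27/1107 = 224046.14.
Sum = 263811.73.
SE = √(263811.73) = 513.63.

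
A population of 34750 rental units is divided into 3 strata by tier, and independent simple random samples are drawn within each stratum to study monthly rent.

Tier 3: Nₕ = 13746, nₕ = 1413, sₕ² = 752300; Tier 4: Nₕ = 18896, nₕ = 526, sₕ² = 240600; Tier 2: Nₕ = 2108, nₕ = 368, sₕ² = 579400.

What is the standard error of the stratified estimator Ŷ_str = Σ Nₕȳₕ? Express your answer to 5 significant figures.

504790

Var(Ŷ_str) = Σₕ Nₕ²(1 − fₕ)sₕ²/nₕ.
Tier 3: 13746²·(1 − 1413/13746)·752300/1413 = 9.0259718 × 10^10.
Tier 4: 18896²·(1 − 526/18896)·240600/526 = 1.5877748 × 10^11.
Tier 2: 2108²·(1 − 368/2108)·579400/368 = 5.7749806 × 10^9.
Sum = 2.5481218 × 10^11.
SE = √(2.5481218 × 10^11) = 504790.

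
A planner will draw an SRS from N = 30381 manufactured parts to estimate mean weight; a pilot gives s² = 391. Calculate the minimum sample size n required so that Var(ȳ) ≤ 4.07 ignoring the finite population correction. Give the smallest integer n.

Without fpc, n₀ = s²/D = 391/4.07 = 96.0688.
Rounding up, n = 97.

97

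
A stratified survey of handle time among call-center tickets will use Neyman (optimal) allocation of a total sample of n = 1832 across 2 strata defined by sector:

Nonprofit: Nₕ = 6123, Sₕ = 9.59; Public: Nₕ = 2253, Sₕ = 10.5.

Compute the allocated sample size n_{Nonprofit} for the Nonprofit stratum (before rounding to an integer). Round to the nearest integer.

1306

Neyman allocation: nₕ = n·NₕSₕ / Σⱼ NⱼSⱼ.
Σ NⱼSⱼ = 6123·9.59 + 2253·10.5 = 82376.07.
n_{Nonprofit} = 1832·6123·9.59 / 82376.07 = 1306.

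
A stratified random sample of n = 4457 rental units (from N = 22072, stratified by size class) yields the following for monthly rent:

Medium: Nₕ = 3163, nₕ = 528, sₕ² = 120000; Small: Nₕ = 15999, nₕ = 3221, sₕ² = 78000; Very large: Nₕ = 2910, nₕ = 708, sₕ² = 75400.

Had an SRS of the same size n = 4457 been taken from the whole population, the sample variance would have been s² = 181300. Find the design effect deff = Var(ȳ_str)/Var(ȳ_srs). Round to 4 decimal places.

Var(ȳ_str) = Σ Wₕ²(1−fₕ)sₕ²/nₕ with Wₕ = Nₕ/22072:
  Medium: (3163/22072)²·(1−528/3163)·120000/528 = 3.8881567
  Small: (15999/22072)²·(1−3221/15999)·78000/3221 = 10.161931
  Very large: (2910/22072)²·(1−708/2910)·75400/708 = 1.4007641
  → Var(ȳ_str) = 15.450852.
Var(ȳ_srs) = (1 − 4457/22072)·181300/4457 = 32.463559.
deff = 15.450852 / 32.463559 = 0.4759.

0.4759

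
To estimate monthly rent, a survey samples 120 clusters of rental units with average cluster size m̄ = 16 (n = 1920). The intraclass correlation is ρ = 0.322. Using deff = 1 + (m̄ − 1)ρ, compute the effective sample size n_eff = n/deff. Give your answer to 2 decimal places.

329.33

deff = 1 + (16 − 1)·0.322 = 1 + 4.83 = 5.83.
n_eff = 1920 / 5.83 = 329.33.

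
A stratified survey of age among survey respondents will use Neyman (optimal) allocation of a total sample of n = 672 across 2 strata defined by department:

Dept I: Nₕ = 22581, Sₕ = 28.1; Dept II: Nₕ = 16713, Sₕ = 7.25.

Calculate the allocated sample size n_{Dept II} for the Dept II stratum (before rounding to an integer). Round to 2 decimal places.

Neyman allocation: nₕ = n·NₕSₕ / Σⱼ NⱼSⱼ.
Σ NⱼSⱼ = 22581·28.1 + 16713·7.25 = 755695.35.
n_{Dept II} = 672·16713·7.25 / 755695.35 = 107.75.

107.75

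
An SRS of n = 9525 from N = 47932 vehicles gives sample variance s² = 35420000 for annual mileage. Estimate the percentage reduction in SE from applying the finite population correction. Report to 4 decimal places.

f = n/N = 9525/47932 = 0.19871902.
SE_no-fpc = √(s²/n) = 60.980613; SE_fpc = √((1−f)s²/n) = 54.586369.
Ratio = √(1−f) = 0.89514299. Reduction = 100·(1 − 0.89514299) = 10.4857%.

10.4857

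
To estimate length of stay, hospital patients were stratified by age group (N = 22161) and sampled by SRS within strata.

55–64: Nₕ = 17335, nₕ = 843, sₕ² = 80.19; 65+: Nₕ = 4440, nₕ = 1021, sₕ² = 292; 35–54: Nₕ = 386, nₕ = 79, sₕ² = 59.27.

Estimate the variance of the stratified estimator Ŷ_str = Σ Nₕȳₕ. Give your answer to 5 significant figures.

3.1625 × 10^7

Var(Ŷ_str) = Σₕ Nₕ²(1 − fₕ)sₕ²/nₕ.
55–64: 17335²·(1 − 843/17335)·80.19/843 = 2.7195047 × 10^7.
65+: 4440²·(1 − 1021/4440)·292/1021 = 4.3414938 × 10^6.
35–54: 386²·(1 − 79/386)·59.27/79 = 88906.501.
Sum = 3.1625447 × 10^7.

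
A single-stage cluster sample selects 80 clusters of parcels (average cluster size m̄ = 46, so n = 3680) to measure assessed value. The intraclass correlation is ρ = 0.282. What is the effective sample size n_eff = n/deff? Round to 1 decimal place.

deff = 1 + (46 − 1)·0.282 = 1 + 12.69 = 13.69.
n_eff = 3680 / 13.69 = 268.8.

268.8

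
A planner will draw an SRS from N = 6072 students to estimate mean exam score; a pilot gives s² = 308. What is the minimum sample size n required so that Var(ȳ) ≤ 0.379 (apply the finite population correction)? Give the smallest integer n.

717

Without fpc, n₀ = s²/D = 308/0.379 = 812.6649.
With fpc, (1 − n/N)·s²/n ≤ D requires n ≥ n₀/(1 + n₀/N) = 812.6649/(1 + 812.6649/6072) = 716.7380.
Rounding up, n = 717.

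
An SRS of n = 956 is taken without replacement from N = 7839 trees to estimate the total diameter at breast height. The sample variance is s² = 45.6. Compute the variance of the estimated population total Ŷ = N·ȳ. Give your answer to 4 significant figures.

Var(Ŷ) = N²·Var(ȳ) = N²·(1 − n/N)·s²/n.
f = 956/7839 = 0.12195433; Var(ȳ) = 0.87804567·45.6/956 = 0.041881676.
Var(Ŷ) = 7839² · 0.041881676 = 2.5736257 × 10^6.

2.574 × 10^6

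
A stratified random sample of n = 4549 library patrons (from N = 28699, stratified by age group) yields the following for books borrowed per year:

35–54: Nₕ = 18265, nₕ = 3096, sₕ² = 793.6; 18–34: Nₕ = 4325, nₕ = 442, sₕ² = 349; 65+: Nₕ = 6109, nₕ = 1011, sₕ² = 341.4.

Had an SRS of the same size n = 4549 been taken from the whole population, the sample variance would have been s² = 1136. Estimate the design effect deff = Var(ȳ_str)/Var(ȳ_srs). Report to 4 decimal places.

0.5477

Var(ȳ_str) = Σ Wₕ²(1−fₕ)sₕ²/nₕ with Wₕ = Nₕ/28699:
  35–54: (18265/28699)²·(1−3096/18265)·793.6/3096 = 0.086227105
  18–34: (4325/28699)²·(1−442/4325)·349/442 = 0.016099898
  65+: (6109/28699)²·(1−1011/6109)·341.4/1011 = 0.012768762
  → Var(ȳ_str) = 0.11509577.
Var(ȳ_srs) = (1 − 4549/28699)·1136/4549 = 0.21014195.
deff = 0.11509577 / 0.21014195 = 0.5477.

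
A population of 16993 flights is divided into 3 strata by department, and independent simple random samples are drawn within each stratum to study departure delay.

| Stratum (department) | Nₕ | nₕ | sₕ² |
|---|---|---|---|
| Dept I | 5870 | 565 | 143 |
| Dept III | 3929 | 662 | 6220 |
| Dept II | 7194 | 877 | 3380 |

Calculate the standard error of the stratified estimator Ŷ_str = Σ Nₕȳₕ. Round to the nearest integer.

17425

Var(Ŷ_str) = Σₕ Nₕ²(1 − fₕ)sₕ²/nₕ.
Dept I: 5870²·(1 − 565/5870)·143/565 = 7.8815399 × 10^6.
Dept III: 3929²·(1 − 662/3929)·6220/662 = 1.2060451 × 10^8.
Dept II: 7194²·(1 − 877/7194)·3380/877 = 1.7514527 × 10^8.
Sum = 3.0363132 × 10^8.
SE = √(3.0363132 × 10^8) = 17425.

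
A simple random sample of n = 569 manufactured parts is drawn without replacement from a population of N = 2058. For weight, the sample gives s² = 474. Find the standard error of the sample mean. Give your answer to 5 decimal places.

Under SRS without replacement, Var(ȳ) = (1 − f)·s²/n with f = n/N = 569/2058 = 0.27648202.
Var(ȳ) = (1 − 0.27648202)·474/569 = 0.72351798·0.83304042 = 0.60271972.
SE(ȳ) = √(0.60271972) = 0.77635.

0.77635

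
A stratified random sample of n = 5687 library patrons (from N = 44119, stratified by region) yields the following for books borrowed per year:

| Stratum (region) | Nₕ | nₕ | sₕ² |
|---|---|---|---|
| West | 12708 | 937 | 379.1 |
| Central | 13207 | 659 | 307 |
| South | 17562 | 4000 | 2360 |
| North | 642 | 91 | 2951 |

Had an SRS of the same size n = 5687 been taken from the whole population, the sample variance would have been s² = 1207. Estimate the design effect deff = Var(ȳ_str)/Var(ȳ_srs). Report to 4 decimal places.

Var(ȳ_str) = Σ Wₕ²(1−fₕ)sₕ²/nₕ with Wₕ = Nₕ/44119:
  West: (12708/44119)²·(1−937/12708)·379.1/937 = 0.031092342
  Central: (13207/44119)²·(1−659/13207)·307/659 = 0.039662522
  South: (17562/44119)²·(1−4000/17562)·2360/4000 = 0.072193551
  North: (642/44119)²·(1−91/642)·2951/91 = 0.0058933621
  → Var(ȳ_str) = 0.14884178.
Var(ȳ_srs) = (1 − 5687/44119)·1207/5687 = 0.18488061.
deff = 0.14884178 / 0.18488061 = 0.8051.

0.8051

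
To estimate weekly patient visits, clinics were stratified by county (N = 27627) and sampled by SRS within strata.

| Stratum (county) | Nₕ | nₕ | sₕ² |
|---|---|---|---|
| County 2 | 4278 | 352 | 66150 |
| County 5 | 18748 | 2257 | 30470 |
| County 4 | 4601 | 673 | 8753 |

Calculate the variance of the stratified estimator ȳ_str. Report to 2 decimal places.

Var(ȳ_str) = Σₕ Wₕ²(1 − fₕ)sₕ²/nₕ with Wₕ = Nₕ/N, N = 27627.
County 2: Wₕ = 0.15484852; term = 0.15484852²·(1 − 0.08228144)·66150/352 = 4.135336.
County 5: Wₕ = 0.67861150; term = 0.67861150²·(1 − 0.12038617)·30470/2257 = 5.4685902.
County 4: Wₕ = 0.16653998; term = 0.16653998²·(1 − 0.14627255)·8753/673 = 0.3079627.
Sum = 9.9118889.

9.91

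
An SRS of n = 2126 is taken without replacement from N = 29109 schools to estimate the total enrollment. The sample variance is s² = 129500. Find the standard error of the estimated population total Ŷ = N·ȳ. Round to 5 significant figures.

Var(Ŷ) = N²·Var(ȳ) = N²·(1 − n/N)·s²/n.
f = 2126/29109 = 0.07303583; Var(ȳ) = 0.92696417·129500/2126 = 56.463716.
Var(Ŷ) = 29109² · 56.463716 = 4.784362 × 10^10.
SE(Ŷ) = √(4.784362 × 10^10) = 218730.

218730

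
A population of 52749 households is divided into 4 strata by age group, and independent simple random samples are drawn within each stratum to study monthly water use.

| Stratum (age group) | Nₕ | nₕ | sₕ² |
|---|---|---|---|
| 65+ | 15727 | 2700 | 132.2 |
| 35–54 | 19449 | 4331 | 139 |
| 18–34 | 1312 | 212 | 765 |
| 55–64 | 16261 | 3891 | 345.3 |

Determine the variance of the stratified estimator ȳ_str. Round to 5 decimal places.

0.01528

Var(ȳ_str) = Σₕ Wₕ²(1 − fₕ)sₕ²/nₕ with Wₕ = Nₕ/N, N = 52749.
65+: Wₕ = 0.29814783; term = 0.29814783²·(1 − 0.17167928)·132.2/2700 = 0.0036052014.
35–54: Wₕ = 0.36870841; term = 0.36870841²·(1 − 0.22268497)·139/4331 = 0.003391484.
18–34: Wₕ = 0.02487251; term = 0.02487251²·(1 − 0.16158537)·765/212 = 0.0018716457.
55–64: Wₕ = 0.30827125; term = 0.30827125²·(1 − 0.23928418)·345.3/3891 = 0.0064154014.
Sum = 0.015283733.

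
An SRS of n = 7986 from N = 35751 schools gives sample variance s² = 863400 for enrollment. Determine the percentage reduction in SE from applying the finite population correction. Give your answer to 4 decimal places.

11.8739

f = n/N = 7986/35751 = 0.22337837.
SE_no-fpc = √(s²/n) = 10.397798; SE_fpc = √((1−f)s²/n) = 9.1631777.
Ratio = √(1−f) = 0.88126139. Reduction = 100·(1 − 0.88126139) = 11.8739%.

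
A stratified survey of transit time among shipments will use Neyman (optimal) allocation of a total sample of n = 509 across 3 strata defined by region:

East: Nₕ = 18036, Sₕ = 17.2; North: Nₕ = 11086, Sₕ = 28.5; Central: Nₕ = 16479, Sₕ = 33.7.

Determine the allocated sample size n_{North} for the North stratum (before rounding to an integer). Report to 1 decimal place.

136.1

Neyman allocation: nₕ = n·NₕSₕ / Σⱼ NⱼSⱼ.
Σ NⱼSⱼ = 18036·17.2 + 11086·28.5 + 16479·33.7 = 1.1815125 × 10^6.
n_{North} = 509·11086·28.5 / (1.1815125 × 10^6) = 136.1.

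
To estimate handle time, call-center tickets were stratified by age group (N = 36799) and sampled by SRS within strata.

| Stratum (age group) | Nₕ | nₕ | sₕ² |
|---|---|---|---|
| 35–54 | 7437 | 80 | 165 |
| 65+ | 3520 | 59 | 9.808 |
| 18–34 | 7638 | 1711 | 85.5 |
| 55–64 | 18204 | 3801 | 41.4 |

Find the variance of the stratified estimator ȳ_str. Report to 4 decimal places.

Var(ȳ_str) = Σₕ Wₕ²(1 − fₕ)sₕ²/nₕ with Wₕ = Nₕ/N, N = 36799.
35–54: Wₕ = 0.20209788; term = 0.20209788²·(1 − 0.01075703)·165/80 = 0.083333661.
65+: Wₕ = 0.09565477; term = 0.09565477²·(1 − 0.01676136)·9.808/59 = 0.0014955491.
18–34: Wₕ = 0.20755999; term = 0.20755999²·(1 − 0.22401152)·85.5/1711 = 0.0016705468.
55–64: Wₕ = 0.49468736; term = 0.49468736²·(1 − 0.20880026)·41.4/3801 = 0.002108872.
Sum = 0.088608629.

0.0886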